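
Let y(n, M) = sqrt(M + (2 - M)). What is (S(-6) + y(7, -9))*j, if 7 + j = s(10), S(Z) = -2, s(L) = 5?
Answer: 4 - 2*sqrt(2) ≈ 1.1716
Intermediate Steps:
j = -2 (j = -7 + 5 = -2)
y(n, M) = sqrt(2)
(S(-6) + y(7, -9))*j = (-2 + sqrt(2))*(-2) = 4 - 2*sqrt(2)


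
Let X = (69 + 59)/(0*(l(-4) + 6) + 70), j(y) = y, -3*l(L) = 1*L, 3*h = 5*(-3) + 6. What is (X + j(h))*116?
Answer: -4756/35 ≈ -135.89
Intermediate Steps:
h = -3 (h = (5*(-3) + 6)/3 = (-15 + 6)/3 = (1/3)*(-9) = -3)
l(L) = -L/3
X = 64/35 (X = (69 + 59)/(0*(-1/3*(-4) + 6) + 70) = 128/(0*(4/3 + 6) + 70) = 128/(0*(22/3) + 70) = 128/(0 + 70) = 128/70 = 128*(1/70) = 64/35 ≈ 1.8286)
(X + j(h))*116 = (64/35 - 3)*116 = -41/35*116 = -4756/35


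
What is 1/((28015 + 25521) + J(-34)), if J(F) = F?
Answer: 1/53502 ≈ 1.8691e-5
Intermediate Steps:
1/((28015 + 25521) + J(-34)) = 1/((28015 + 25521) - 34) = 1/(53536 - 34) = 1/53502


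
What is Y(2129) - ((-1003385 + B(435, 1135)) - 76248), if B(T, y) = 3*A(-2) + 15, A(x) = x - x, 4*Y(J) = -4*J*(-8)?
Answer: 1096650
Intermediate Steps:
Y(J) = 8*J (Y(J) = (-4*J*(-8))/4 = (32*J)/4 = 8*J)
A(x) = 0
B(T, y) = 15 (B(T, y) = 3*0 + 15 = 0 + 15 = 15)
Y(2129) - ((-1003385 + B(435, 1135)) - 76248) = 8*2129 - ((-1003385 + 15) - 76248) = 17032 - (-1003370 - 76248) = 17032 - 1*(-1079618) = 17032 + 1079618 = 1096650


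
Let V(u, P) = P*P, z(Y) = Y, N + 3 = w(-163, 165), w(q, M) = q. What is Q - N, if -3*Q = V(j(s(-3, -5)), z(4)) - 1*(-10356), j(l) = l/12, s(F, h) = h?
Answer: -9874/3 ≈ -3291.3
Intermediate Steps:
N = -166 (N = -3 - 163 = -166)
j(l) = l/12 (j(l) = l*(1/12) = l/12)
V(u, P) = P**2
Q = -10372/3 (Q = -(4**2 - 1*(-10356))/3 = -(16 + 10356)/3 = -1/3*10372 = -10372/3 ≈ -3457.3)
Q - N = -10372/3 - 1*(-166) = -10372/3 + 166 = -9874/3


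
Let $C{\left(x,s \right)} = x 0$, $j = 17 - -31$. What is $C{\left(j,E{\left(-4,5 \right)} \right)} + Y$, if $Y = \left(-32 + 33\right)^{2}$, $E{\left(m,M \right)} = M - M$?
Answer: $1$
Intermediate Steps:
$j = 48$ ($j = 17 + 31 = 48$)
$E{\left(m,M \right)} = 0$
$Y = 1$ ($Y = 1^{2} = 1$)
$C{\left(x,s \right)} = 0$
$C{\left(j,E{\left(-4,5 \right)} \right)} + Y = 0 + 1 = 1$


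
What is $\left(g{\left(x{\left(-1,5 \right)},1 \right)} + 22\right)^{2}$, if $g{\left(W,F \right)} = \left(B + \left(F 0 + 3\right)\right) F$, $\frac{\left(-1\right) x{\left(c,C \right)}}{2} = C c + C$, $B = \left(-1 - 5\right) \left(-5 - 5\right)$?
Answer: $7225$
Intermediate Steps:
$B = 60$ ($B = \left(-6\right) \left(-10\right) = 60$)
$x{\left(c,C \right)} = - 2 C - 2 C c$ ($x{\left(c,C \right)} = - 2 \left(C c + C\right) = - 2 \left(C + C c\right) = - 2 C - 2 C c$)
$g{\left(W,F \right)} = 63 F$ ($g{\left(W,F \right)} = \left(60 + \left(F 0 + 3\right)\right) F = \left(60 + \left(0 + 3\right)\right) F = \left(60 + 3\right) F = 63 F$)
$\left(g{\left(x{\left(-1,5 \right)},1 \right)} + 22\right)^{2} = \left(63 \cdot 1 + 22\right)^{2} = \left(63 + 22\right)^{2} = 85^{2} = 7225$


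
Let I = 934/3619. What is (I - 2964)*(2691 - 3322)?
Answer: 6767968442/3619 ≈ 1.8701e+6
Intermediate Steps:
I = 934/3619 (I = 934*(1/3619) = 934/3619 ≈ 0.25808)
(I - 2964)*(2691 - 3322) = (934/3619 - 2964)*(2691 - 3322) = -10725782/3619*(-631) = 6767968442/3619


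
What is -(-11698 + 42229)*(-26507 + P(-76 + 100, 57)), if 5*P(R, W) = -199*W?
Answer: 4392739218/5 ≈ 8.7855e+8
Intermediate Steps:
P(R, W) = -199*W/5 (P(R, W) = (-199*W)/5 = -199*W/5)
-(-11698 + 42229)*(-26507 + P(-76 + 100, 57)) = -(-11698 + 42229)*(-26507 - 199/5*57) = -30531*(-26507 - 11343/5) = -30531*(-143878)/5 = -1*(-4392739218/5) = 4392739218/5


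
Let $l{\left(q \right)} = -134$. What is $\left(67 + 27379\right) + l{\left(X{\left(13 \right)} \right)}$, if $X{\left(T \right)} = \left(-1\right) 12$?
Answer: $27312$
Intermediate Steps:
$X{\left(T \right)} = -12$
$\left(67 + 27379\right) + l{\left(X{\left(13 \right)} \right)} = \left(67 + 27379\right) - 134 = 27446 - 134 = 27312$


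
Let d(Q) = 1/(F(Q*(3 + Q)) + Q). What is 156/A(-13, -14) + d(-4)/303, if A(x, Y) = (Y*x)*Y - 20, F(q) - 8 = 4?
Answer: -15649/259368 ≈ -0.060335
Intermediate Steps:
F(q) = 12 (F(q) = 8 + 4 = 12)
A(x, Y) = -20 + x*Y² (A(x, Y) = x*Y² - 20 = -20 + x*Y²)
d(Q) = 1/(12 + Q)
156/A(-13, -14) + d(-4)/303 = 156/(-20 - 13*(-14)²) + 1/((12 - 4)*303) = 156/(-20 - 13*196) + (1/303)/8 = 156/(-20 - 2548) + (⅛)*(1/303) = 156/(-2568) + 1/2424 = 156*(-1/2568) + 1/2424 = -13/214 + 1/2424 = -15649/259368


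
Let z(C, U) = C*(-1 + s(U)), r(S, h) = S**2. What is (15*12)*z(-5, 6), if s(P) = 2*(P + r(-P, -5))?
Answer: -74700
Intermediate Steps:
s(P) = 2*P + 2*P**2 (s(P) = 2*(P + (-P)**2) = 2*(P + P**2) = 2*P + 2*P**2)
z(C, U) = C*(-1 + 2*U*(1 + U))
(15*12)*z(-5, 6) = (15*12)*(-5*(-1 + 2*6 + 2*6**2)) = 180*(-5*(-1 + 12 + 2*36)) = 180*(-5*(-1 + 12 + 72)) = 180*(-5*83) = 180*(-415) = -74700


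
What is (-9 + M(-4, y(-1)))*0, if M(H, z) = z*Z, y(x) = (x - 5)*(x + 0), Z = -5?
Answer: 0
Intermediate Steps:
y(x) = x*(-5 + x) (y(x) = (-5 + x)*x = x*(-5 + x))
M(H, z) = -5*z (M(H, z) = z*(-5) = -5*z)
(-9 + M(-4, y(-1)))*0 = (-9 - (-5)*(-5 - 1))*0 = (-9 - (-5)*(-6))*0 = (-9 - 5*6)*0 = (-9 - 30)*0 = -39*0 = 0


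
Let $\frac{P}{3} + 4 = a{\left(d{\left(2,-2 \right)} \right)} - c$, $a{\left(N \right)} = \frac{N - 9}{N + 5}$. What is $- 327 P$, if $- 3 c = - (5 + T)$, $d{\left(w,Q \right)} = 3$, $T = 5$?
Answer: $\frac{31719}{4} \approx 7929.8$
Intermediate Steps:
$c = \frac{10}{3}$ ($c = - \frac{\left(-1\right) \left(5 + 5\right)}{3} = - \frac{\left(-1\right) 10}{3} = \left(- \frac{1}{3}\right) \left(-10\right) = \frac{10}{3} \approx 3.3333$)
$a{\left(N \right)} = \frac{-9 + N}{5 + N}$
$P = - \frac{97}{4}$ ($P = -12 + 3 \left(\frac{-9 + 3}{5 + 3} - \frac{10}{3}\right) = -12 + 3 \left(\frac{1}{8} \left(-6\right) - \frac{10}{3}\right) = -12 + 3 \left(- \frac{3}{4} - \frac{10}{3}\right) = -12 + 3 \left(- \frac{49}{12}\right) = -12 - \frac{49}{4} = - \frac{97}{4} \approx -24.25$)
$- 327 P = \left(-327\right) \left(- \frac{97}{4}\right) = \frac{31719}{4}$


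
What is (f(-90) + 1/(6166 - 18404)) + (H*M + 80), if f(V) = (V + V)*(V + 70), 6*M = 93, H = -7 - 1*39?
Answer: 36310145/12238 ≈ 2967.0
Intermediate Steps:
H = -46 (H = -7 - 39 = -46)
M = 31/2 (M = (⅙)*93 = 31/2 ≈ 15.500)
f(V) = 2*V*(70 + V) (f(V) = (2*V)*(70 + V) = 2*V*(70 + V))
(f(-90) + 1/(6166 - 18404)) + (H*M + 80) = (2*(-90)*(70 - 90) + 1/(6166 - 18404)) + (-46*31/2 + 80) = (2*(-90)*(-20) + 1/(-12238)) + (-713 + 80) = (3600 - 1/12238) - 633 = 44056799/12238 - 633 = 36310145/12238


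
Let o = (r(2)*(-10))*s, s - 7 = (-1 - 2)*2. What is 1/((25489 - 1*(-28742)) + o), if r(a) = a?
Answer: 1/54211 ≈ 1.8446e-5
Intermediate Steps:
s = 1 (s = 7 + (-1 - 2)*2 = 7 - 3*2 = 7 - 6 = 1)
o = -20 (o = (2*(-10))*1 = -20*1 = -20)
1/((25489 - 1*(-28742)) + o) = 1/((25489 - 1*(-28742)) - 20) = 1/((25489 + 28742) - 20) = 1/(54231 - 20) = 1/54211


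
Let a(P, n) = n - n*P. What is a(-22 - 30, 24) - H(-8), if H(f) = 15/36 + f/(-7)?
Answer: 106717/84 ≈ 1270.4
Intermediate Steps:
a(P, n) = n - P*n
H(f) = 5/12 - f/7 (H(f) = 15*(1/36) + f*(-⅐) = 5/12 - f/7)
a(-22 - 30, 24) - H(-8) = 24*(1 - (-22 - 30)) - (5/12 - ⅐*(-8)) = 24*(1 - 1*(-52)) - (5/12 + 8/7) = 24*(1 + 52) - 1*131/84 = 24*53 - 131/84 = 1272 - 131/84 = 106717/84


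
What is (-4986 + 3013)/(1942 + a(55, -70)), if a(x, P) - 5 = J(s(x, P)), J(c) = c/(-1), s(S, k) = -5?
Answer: -1973/1952 ≈ -1.0108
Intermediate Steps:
J(c) = -c (J(c) = c*(-1) = -c)
a(x, P) = 10 (a(x, P) = 5 - 1*(-5) = 5 + 5 = 10)
(-4986 + 3013)/(1942 + a(55, -70)) = (-4986 + 3013)/(1942 + 10) = -1973/1952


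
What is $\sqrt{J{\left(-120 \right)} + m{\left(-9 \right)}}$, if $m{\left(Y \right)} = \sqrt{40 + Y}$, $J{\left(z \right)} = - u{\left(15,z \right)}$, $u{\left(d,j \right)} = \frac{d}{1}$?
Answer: $\sqrt{-15 + \sqrt{31}} \approx 3.0712 i$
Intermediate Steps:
$u{\left(d,j \right)} = d$ ($u{\left(d,j \right)} = d 1 = d$)
$J{\left(z \right)} = -15$ ($J{\left(z \right)} = \left(-1\right) 15 = -15$)
$\sqrt{J{\left(-120 \right)} + m{\left(-9 \right)}} = \sqrt{-15 + \sqrt{40 - 9}} = \sqrt{-15 + \sqrt{31}}$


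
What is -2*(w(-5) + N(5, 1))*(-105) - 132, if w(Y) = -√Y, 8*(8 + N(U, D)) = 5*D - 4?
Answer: -7143/4 - 210*I*√5 ≈ -1785.8 - 469.57*I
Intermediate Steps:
N(U, D) = -17/2 + 5*D/8 (N(U, D) = -8 + (5*D - 4)/8 = -8 + (-4 + 5*D)/8 = -8 + (-½ + 5*D/8) = -17/2 + 5*D/8)
-2*(w(-5) + N(5, 1))*(-105) - 132 = -2*(-√(-5) + (-17/2 + (5/8)*1))*(-105) - 132 = -2*(-I*√5 + (-17/2 + 5/8))*(-105) - 132 = -2*(-I*√5 - 63/8)*(-105) - 132 = -2*(-63/8 - I*√5)*(-105) - 132 = (63/4 + 2*I*√5)*(-105) - 132 = (-6615/4 - 210*I*√5) - 132 = -7143/4 - 210*I*√5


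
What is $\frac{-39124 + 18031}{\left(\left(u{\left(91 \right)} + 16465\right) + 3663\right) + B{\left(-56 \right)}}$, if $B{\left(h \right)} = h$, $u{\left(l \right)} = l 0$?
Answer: $- \frac{21093}{20072} \approx -1.0509$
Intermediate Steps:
$u{\left(l \right)} = 0$
$\frac{-39124 + 18031}{\left(\left(u{\left(91 \right)} + 16465\right) + 3663\right) + B{\left(-56 \right)}} = \frac{-39124 + 18031}{\left(\left(0 + 16465\right) + 3663\right) - 56} = - \frac{21093}{\left(16465 + 3663\right) - 56} = - \frac{21093}{20128 - 56} = - \frac{21093}{20072}$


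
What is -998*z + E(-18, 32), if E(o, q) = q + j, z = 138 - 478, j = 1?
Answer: 339353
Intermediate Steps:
z = -340
E(o, q) = 1 + q (E(o, q) = q + 1 = 1 + q)
-998*z + E(-18, 32) = -998*(-340) + (1 + 32) = 339320 + 33 = 339353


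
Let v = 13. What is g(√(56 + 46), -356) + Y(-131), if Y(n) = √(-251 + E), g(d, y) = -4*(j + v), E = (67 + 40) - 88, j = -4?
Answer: -36 + 2*I*√58 ≈ -36.0 + 15.232*I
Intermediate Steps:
E = 19 (E = 107 - 88 = 19)
g(d, y) = -36 (g(d, y) = -4*(-4 + 13) = -4*9 = -36)
Y(n) = 2*I*√58 (Y(n) = √(-251 + 19) = √(-232) = 2*I*√58)
g(√(56 + 46), -356) + Y(-131) = -36 + 2*I*√58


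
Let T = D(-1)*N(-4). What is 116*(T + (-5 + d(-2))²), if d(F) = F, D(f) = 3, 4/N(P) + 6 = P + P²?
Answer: 5916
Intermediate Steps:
N(P) = 4/(-6 + P + P²) (N(P) = 4/(-6 + (P + P²)) = 4/(-6 + P + P²))
T = 2 (T = 3*(4/(-6 - 4 + (-4)²)) = 3*(4/(-6 - 4 + 16)) = 3*(4/6) = 3*(4*(⅙)) = 3*(⅔) = 2)
116*(T + (-5 + d(-2))²) = 116*(2 + (-5 - 2)²) = 116*(2 + (-7)²) = 116*(2 + 49) = 116*51 = 5916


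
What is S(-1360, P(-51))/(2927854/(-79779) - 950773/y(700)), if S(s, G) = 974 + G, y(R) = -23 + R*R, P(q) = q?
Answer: -2775381130893/116187141425 ≈ -23.887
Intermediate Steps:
y(R) = -23 + R²
S(-1360, P(-51))/(2927854/(-79779) - 950773/y(700)) = (974 - 51)/(2927854/(-79779) - 950773/(-23 + 700²)) = 923/(2927854*(-1/79779) - 950773/(-23 + 490000)) = 923/(-2927854/79779 - 950773/489977) = 923/(-1510432838525/39089875083) = 923*(-39089875083/1510432838525) = -2775381130893/116187141425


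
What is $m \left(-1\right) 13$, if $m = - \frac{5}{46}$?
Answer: $\frac{65}{46} \approx 1.413$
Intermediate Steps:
$m = - \frac{5}{46}$ ($m = \left(-5\right) \frac{1}{46} = - \frac{5}{46} \approx -0.1087$)
$m \left(-1\right) 13 = \left(- \frac{5}{46}\right) \left(-1\right) 13 = \frac{5}{46} \cdot 13 = \frac{65}{46}$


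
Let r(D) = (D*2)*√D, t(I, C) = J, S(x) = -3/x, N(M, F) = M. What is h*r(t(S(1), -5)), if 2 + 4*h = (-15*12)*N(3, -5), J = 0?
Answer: 0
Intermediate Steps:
t(I, C) = 0
r(D) = 2*D^(3/2) (r(D) = (2*D)*√D = 2*D^(3/2))
h = -271/2 (h = -½ + (-15*12*3)/4 = -½ + (-180*3)/4 = -½ + (¼)*(-540) = -½ - 135 = -271/2 ≈ -135.50)
h*r(t(S(1), -5)) = -271*0^(3/2) = -271*0 = -271/2*0 = 0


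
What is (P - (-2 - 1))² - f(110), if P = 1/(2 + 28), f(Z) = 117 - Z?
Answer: 1981/900 ≈ 2.2011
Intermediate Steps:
P = 1/30 ≈ 0.033333
(P - (-2 - 1))² - f(110) = (1/30 - (-2 - 1))² - (117 - 1*110) = (1/30 - 1*(-3))² - (117 - 110) = (1/30 + 3)² - 1*7 = (91/30)² - 7 = 8281/900 - 7 = 1981/900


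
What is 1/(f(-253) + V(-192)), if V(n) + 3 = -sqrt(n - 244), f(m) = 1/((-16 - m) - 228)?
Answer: -117/17996 + 81*I*sqrt(109)/17996 ≈ -0.0065014 + 0.046992*I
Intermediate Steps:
f(m) = 1/(-244 - m)
V(n) = -3 - sqrt(-244 + n) (V(n) = -3 - sqrt(n - 244) = -3 - sqrt(-244 + n))
1/(f(-253) + V(-192)) = 1/(-1/(244 - 253) + (-3 - sqrt(-244 - 192))) = 1/(-1/(-9) + (-3 - sqrt(-436))) = 1/(-1*(-1/9) + (-3 - 2*I*sqrt(109))) = 1/(1/9 + (-3 - 2*I*sqrt(109))) = 1/(-26/9 - 2*I*sqrt(109))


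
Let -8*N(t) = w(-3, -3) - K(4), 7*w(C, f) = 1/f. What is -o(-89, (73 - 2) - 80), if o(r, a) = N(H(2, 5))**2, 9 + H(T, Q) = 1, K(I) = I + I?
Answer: -28561/28224 ≈ -1.0119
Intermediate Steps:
w(C, f) = 1/(7*f)
K(I) = 2*I
H(T, Q) = -8 (H(T, Q) = -9 + 1 = -8)
N(t) = 169/168 (N(t) = -((1/7)/(-3) - 2*4)/8 = -((1/7)*(-1/3) - 1*8)/8 = -(-1/21 - 8)/8 = -1/8*(-169/21) = 169/168)
o(r, a) = 28561/28224 (o(r, a) = (169/168)**2 = 28561/28224)
-o(-89, (73 - 2) - 80) = -1*28561/28224 = -28561/28224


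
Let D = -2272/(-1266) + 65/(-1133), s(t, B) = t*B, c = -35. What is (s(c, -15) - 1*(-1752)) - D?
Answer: 1631793410/717189 ≈ 2275.3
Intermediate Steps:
s(t, B) = B*t
D = 1245943/717189 (D = -2272*(-1/1266) + 65*(-1/1133) = 1136/633 - 65/1133 = 1245943/717189 ≈ 1.7373)
(s(c, -15) - 1*(-1752)) - D = (-15*(-35) - 1*(-1752)) - 1*1245943/717189 = (525 + 1752) - 1245943/717189 = 2277 - 1245943/717189 = 1631793410/717189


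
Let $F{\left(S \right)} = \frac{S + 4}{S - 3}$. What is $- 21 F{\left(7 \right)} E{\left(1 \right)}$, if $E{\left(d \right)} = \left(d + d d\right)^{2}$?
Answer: $-231$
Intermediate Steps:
$E{\left(d \right)} = \left(d + d^{2}\right)^{2}$
$F{\left(S \right)} = \frac{4 + S}{-3 + S}$
$- 21 F{\left(7 \right)} E{\left(1 \right)} = - 21 \frac{4 + 7}{-3 + 7} \cdot 1^{2} \left(1 + 1\right)^{2} = - 21 \cdot \frac{1}{4} \cdot 11 \cdot 1 \cdot 2^{2} = - 21 \cdot \frac{1}{4} \cdot 11 \cdot 1 \cdot 4 = \left(-21\right) \frac{11}{4} \cdot 4 = \left(- \frac{231}{4}\right) 4 = -231$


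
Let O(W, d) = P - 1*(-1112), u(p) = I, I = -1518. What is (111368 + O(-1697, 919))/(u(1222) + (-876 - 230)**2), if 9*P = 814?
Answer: 506567/5497731 ≈ 0.092141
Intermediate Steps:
P = 814/9 (P = (1/9)*814 = 814/9 ≈ 90.444)
u(p) = -1518
O(W, d) = 10822/9 (O(W, d) = 814/9 - 1*(-1112) = 814/9 + 1112 = 10822/9)
(111368 + O(-1697, 919))/(u(1222) + (-876 - 230)**2) = (111368 + 10822/9)/(-1518 + (-876 - 230)**2) = 1013134/(9*(-1518 + (-1106)**2)) = 1013134/(9*(-1518 + 1223236)) = (1013134/9)/1221718 = (1013134/9)*(1/1221718) = 506567/5497731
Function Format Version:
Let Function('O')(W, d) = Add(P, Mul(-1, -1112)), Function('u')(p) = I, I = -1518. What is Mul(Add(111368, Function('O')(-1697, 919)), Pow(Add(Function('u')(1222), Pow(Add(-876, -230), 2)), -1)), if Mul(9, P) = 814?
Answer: Rational(506567, 5497731) ≈ 0.092141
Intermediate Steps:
P = Rational(814, 9) (P = Mul(Rational(1, 9), 814) = Rational(814, 9) ≈ 90.444)
Function('u')(p) = -1518
Function('O')(W, d) = Rational(10822, 9) (Function('O')(W, d) = Add(Rational(814, 9), Mul(-1, -1112)) = Add(Rational(814, 9), 1112) = Rational(10822, 9))
Mul(Add(111368, Function('O')(-1697, 919)), Pow(Add(Function('u')(1222), Pow(Add(-876, -230), 2)), -1)) = Mul(Add(111368, Rational(10822, 9)), Pow(Add(-1518, Pow(Add(-876, -230), 2)), -1)) = Mul(Rational(1013134, 9), Pow(Add(-1518, Pow(-1106, 2)), -1)) = Mul(Rational(1013134, 9), Pow(Add(-1518, 1223236), -1)) = Mul(Rational(1013134, 9), Pow(1221718, -1)) = Mul(Rational(1013134, 9), Rational(1, 1221718)) = Rational(506567, 5497731)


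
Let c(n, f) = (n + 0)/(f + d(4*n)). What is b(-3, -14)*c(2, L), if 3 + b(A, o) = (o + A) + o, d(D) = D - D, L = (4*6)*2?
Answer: -17/12 ≈ -1.4167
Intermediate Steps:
L = 48 (L = 24*2 = 48)
d(D) = 0
c(n, f) = n/f (c(n, f) = (n + 0)/(f + 0) = n/f)
b(A, o) = -3 + A + 2*o (b(A, o) = -3 + ((o + A) + o) = -3 + ((A + o) + o) = -3 + (A + 2*o) = -3 + A + 2*o)
b(-3, -14)*c(2, L) = (-3 - 3 + 2*(-14))*(2/48) = (-3 - 3 - 28)*(2*(1/48)) = -34*1/24 = -17/12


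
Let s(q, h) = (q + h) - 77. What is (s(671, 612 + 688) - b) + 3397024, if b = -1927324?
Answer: 5326242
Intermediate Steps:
s(q, h) = -77 + h + q (s(q, h) = (h + q) - 77 = -77 + h + q)
(s(671, 612 + 688) - b) + 3397024 = ((-77 + (612 + 688) + 671) - 1*(-1927324)) + 3397024 = ((-77 + 1300 + 671) + 1927324) + 3397024 = (1894 + 1927324) + 3397024 = 1929218 + 3397024 = 5326242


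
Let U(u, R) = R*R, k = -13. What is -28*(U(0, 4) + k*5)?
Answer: 1372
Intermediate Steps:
U(u, R) = R²
-28*(U(0, 4) + k*5) = -28*(4² - 13*5) = -28*(16 - 65) = -28*(-49) = 1372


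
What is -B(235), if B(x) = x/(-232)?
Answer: 235/232 ≈ 1.0129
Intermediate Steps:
B(x) = -x/232 (B(x) = x*(-1/232) = -x/232)
-B(235) = -(-1)*235/232 = -1*(-235/232) = 235/232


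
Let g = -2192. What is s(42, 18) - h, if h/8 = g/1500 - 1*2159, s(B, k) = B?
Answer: 6497134/375 ≈ 17326.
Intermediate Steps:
h = -6481384/375 (h = 8*(-2192/1500 - 1*2159) = 8*(-2192*1/1500 - 2159) = 8*(-548/375 - 2159) = 8*(-810173/375) = -6481384/375 ≈ -17284.)
s(42, 18) - h = 42 - 1*(-6481384/375) = 42 + 6481384/375 = 6497134/375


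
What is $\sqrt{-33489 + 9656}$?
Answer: $i \sqrt{23833} \approx 154.38 i$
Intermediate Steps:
$\sqrt{-33489 + 9656} = \sqrt{-23833} = i \sqrt{23833}$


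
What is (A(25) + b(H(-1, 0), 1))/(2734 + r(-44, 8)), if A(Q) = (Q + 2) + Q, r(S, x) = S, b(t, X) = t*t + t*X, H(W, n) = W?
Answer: 26/1345 ≈ 0.019331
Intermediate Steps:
b(t, X) = t**2 + X*t
A(Q) = 2 + 2*Q (A(Q) = (2 + Q) + Q = 2 + 2*Q)
(A(25) + b(H(-1, 0), 1))/(2734 + r(-44, 8)) = ((2 + 2*25) - (1 - 1))/(2734 - 44) = ((2 + 50) - 1*0)/2690 = (52 + 0)*(1/2690) = 52*(1/2690) = 26/1345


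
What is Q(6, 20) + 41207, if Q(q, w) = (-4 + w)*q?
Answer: 41303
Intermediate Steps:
Q(q, w) = q*(-4 + w)
Q(6, 20) + 41207 = 6*(-4 + 20) + 41207 = 6*16 + 41207 = 96 + 41207 = 41303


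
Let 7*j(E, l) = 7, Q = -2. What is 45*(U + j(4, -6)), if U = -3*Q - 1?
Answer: 270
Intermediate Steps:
j(E, l) = 1 (j(E, l) = (⅐)*7 = 1)
U = 5 (U = -3*(-2) - 1 = 6 - 1 = 5)
45*(U + j(4, -6)) = 45*(5 + 1) = 45*6 = 270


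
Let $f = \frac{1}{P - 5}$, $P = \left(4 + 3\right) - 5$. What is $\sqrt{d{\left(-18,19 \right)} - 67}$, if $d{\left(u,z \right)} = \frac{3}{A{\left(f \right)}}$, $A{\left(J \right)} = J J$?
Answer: $2 i \sqrt{10} \approx 6.3246 i$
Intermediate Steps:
$P = 2$ ($P = 7 - 5 = 2$)
$f = - \frac{1}{3}$ ($f = \frac{1}{2 - 5} = \frac{1}{-3} = - \frac{1}{3} \approx -0.33333$)
$A{\left(J \right)} = J^{2}$
$d{\left(u,z \right)} = 27$ ($d{\left(u,z \right)} = \frac{3}{\left(- \frac{1}{3}\right)^{2}} = 3 \frac{1}{\frac{1}{9}} = 3 \cdot 9 = 27$)
$\sqrt{d{\left(-18,19 \right)} - 67} = \sqrt{27 - 67} = \sqrt{-40} = 2 i \sqrt{10}$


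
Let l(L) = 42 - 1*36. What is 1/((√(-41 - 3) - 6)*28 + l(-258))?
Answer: -81/30370 - 14*I*√11/15185 ≈ -0.0026671 - 0.0030578*I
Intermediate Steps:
l(L) = 6 (l(L) = 42 - 36 = 6)
1/((√(-41 - 3) - 6)*28 + l(-258)) = 1/((√(-41 - 3) - 6)*28 + 6) = 1/((√(-44) - 6)*28 + 6) = 1/((2*I*√11 - 6)*28 + 6) = 1/((-6 + 2*I*√11)*28 + 6) = 1/((-168 + 56*I*√11) + 6) = 1/(-162 + 56*I*√11)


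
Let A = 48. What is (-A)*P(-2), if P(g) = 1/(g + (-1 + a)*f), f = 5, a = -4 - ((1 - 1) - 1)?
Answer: 24/11 ≈ 2.1818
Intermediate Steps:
a = -3 (a = -4 - (0 - 1) = -4 - 1*(-1) = -4 + 1 = -3)
P(g) = 1/(-20 + g) (P(g) = 1/(g + (-1 - 3)*5) = 1/(g - 4*5) = 1/(g - 20) = 1/(-20 + g))
(-A)*P(-2) = (-1*48)/(-20 - 2) = -48/(-22) = -48*(-1/22) = 24/11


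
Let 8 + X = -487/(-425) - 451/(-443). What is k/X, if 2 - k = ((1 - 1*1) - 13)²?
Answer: 31441925/1098784 ≈ 28.615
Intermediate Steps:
k = -167 (k = 2 - ((1 - 1*1) - 13)² = 2 - ((1 - 1) - 13)² = 2 - (0 - 13)² = 2 - 1*(-13)² = 2 - 1*169 = 2 - 169 = -167)
X = -1098784/188275 (X = -8 + (-487/(-425) - 451/(-443)) = -8 + (-487*(-1/425) - 451*(-1/443)) = -8 + (487/425 + 451/443) = -8 + 407416/188275 = -1098784/188275 ≈ -5.8361)
k/X = -167/(-1098784/188275) = -167*(-188275/1098784) = 31441925/1098784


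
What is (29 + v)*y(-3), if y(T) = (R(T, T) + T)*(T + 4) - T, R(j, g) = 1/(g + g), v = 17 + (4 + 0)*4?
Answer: -31/3 ≈ -10.333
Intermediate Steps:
v = 33 (v = 17 + 4*4 = 17 + 16 = 33)
R(j, g) = 1/(2*g)
y(T) = -T + (4 + T)*(T + 1/(2*T)) (y(T) = (1/(2*T) + T)*(T + 4) - T = (T + 1/(2*T))*(4 + T) - T = (4 + T)*(T + 1/(2*T)) - T = -T + (4 + T)*(T + 1/(2*T)))
(29 + v)*y(-3) = (29 + 33)*(½ + (-3)² + 2/(-3) + 3*(-3)) = 62*(½ + 9 + 2*(-⅓) - 9) = 62*(½ + 9 - ⅔ - 9) = 62*(-⅙) = -31/3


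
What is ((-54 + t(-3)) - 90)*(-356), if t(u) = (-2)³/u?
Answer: 150944/3 ≈ 50315.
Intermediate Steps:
t(u) = -8/u
((-54 + t(-3)) - 90)*(-356) = ((-54 - 8/(-3)) - 90)*(-356) = ((-54 - 8*(-⅓)) - 90)*(-356) = ((-54 + 8/3) - 90)*(-356) = (-154/3 - 90)*(-356) = -424/3*(-356) = 150944/3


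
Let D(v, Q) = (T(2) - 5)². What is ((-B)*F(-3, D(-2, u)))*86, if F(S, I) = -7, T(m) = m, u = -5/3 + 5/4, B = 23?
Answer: 13846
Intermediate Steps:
u = -5/12 (u = -5*⅓ + 5*(¼) = -5/3 + 5/4 = -5/12 ≈ -0.41667)
D(v, Q) = 9 (D(v, Q) = (2 - 5)² = (-3)² = 9)
((-B)*F(-3, D(-2, u)))*86 = (-1*23*(-7))*86 = -23*(-7)*86 = 161*86 = 13846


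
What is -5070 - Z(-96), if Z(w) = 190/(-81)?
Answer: -410480/81 ≈ -5067.7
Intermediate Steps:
Z(w) = -190/81 (Z(w) = 190*(-1/81) = -190/81)
-5070 - Z(-96) = -5070 - 1*(-190/81) = -5070 + 190/81 = -410480/81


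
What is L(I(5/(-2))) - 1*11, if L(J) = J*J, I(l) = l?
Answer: -19/4 ≈ -4.7500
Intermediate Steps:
L(J) = J²
L(I(5/(-2))) - 1*11 = (5/(-2))² - 1*11 = (5*(-½))² - 11 = (-5/2)² - 11 = 25/4 - 11 = -19/4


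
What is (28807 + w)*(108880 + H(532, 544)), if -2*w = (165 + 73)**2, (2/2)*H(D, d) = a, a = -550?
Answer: 52540050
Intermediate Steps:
H(D, d) = -550
w = -28322 (w = -(165 + 73)**2/2 = -1/2*238**2 = -1/2*56644 = -28322)
(28807 + w)*(108880 + H(532, 544)) = (28807 - 28322)*(108880 - 550) = 485*108330 = 52540050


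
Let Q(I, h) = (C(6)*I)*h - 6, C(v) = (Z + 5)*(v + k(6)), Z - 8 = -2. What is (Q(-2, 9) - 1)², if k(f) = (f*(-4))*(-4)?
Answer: 408161209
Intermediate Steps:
Z = 6 (Z = 8 - 2 = 6)
k(f) = 16*f (k(f) = -4*f*(-4) = 16*f)
C(v) = 1056 + 11*v (C(v) = (6 + 5)*(v + 16*6) = 11*(v + 96) = 11*(96 + v) = 1056 + 11*v)
Q(I, h) = -6 + 1122*I*h (Q(I, h) = ((1056 + 11*6)*I)*h - 6 = ((1056 + 66)*I)*h - 6 = (1122*I)*h - 6 = 1122*I*h - 6 = -6 + 1122*I*h)
(Q(-2, 9) - 1)² = ((-6 + 1122*(-2)*9) - 1)² = ((-6 - 20196) - 1)² = (-20202 - 1)² = (-20203)² = 408161209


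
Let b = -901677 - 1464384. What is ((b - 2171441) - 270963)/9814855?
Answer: -961693/1962971 ≈ -0.48992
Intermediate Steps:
b = -2366061
((b - 2171441) - 270963)/9814855 = ((-2366061 - 2171441) - 270963)/9814855 = (-4537502 - 270963)*(1/9814855) = -4808465*1/9814855 = -961693/1962971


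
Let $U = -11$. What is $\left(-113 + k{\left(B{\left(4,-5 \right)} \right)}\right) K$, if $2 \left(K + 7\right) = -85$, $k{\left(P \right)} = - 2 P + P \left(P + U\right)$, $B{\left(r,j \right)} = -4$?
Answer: $\frac{4455}{2} \approx 2227.5$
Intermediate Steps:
$k{\left(P \right)} = - 2 P + P \left(-11 + P\right)$ ($k{\left(P \right)} = - 2 P + P \left(P - 11\right) = - 2 P + P \left(-11 + P\right)$)
$K = - \frac{99}{2}$ ($K = -7 + \frac{1}{2} \left(-85\right) = -7 - \frac{85}{2} = - \frac{99}{2} \approx -49.5$)
$\left(-113 + k{\left(B{\left(4,-5 \right)} \right)}\right) K = \left(-113 - 4 \left(-13 - 4\right)\right) \left(- \frac{99}{2}\right) = \left(-113 - -68\right) \left(- \frac{99}{2}\right) = \left(-113 + 68\right) \left(- \frac{99}{2}\right) = \left(-45\right) \left(- \frac{99}{2}\right) = \frac{4455}{2}$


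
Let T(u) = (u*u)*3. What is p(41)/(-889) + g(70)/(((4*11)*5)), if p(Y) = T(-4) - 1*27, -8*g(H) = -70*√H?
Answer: -3/127 + 7*√70/176 ≈ 0.30914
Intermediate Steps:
T(u) = 3*u² (T(u) = u²*3 = 3*u²)
g(H) = 35*√H/4 (g(H) = -(-35)*√H/4 = 35*√H/4)
p(Y) = 21 (p(Y) = 3*(-4)² - 1*27 = 3*16 - 27 = 48 - 27 = 21)
p(41)/(-889) + g(70)/(((4*11)*5)) = 21/(-889) + (35*√70/4)/(((4*11)*5)) = 21*(-1/889) + (35*√70/4)/((44*5)) = -3/127 + (35*√70/4)/220 = -3/127 + (35*√70/4)*(1/220) = -3/127 + 7*√70/176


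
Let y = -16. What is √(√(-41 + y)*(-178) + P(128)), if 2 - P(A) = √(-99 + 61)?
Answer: √(2 - I*√38 - 178*I*√57) ≈ 26.0 - 25.962*I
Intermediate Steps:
P(A) = 2 - I*√38 (P(A) = 2 - √(-99 + 61) = 2 - √(-38) = 2 - I*√38)
√(√(-41 + y)*(-178) + P(128)) = √(√(-41 - 16)*(-178) + (2 - I*√38)) = √(√(-57)*(-178) + (2 - I*√38)) = √((I*√57)*(-178) + (2 - I*√38)) = √(-178*I*√57 + (2 - I*√38)) = √(2 - I*√38 - 178*I*√57)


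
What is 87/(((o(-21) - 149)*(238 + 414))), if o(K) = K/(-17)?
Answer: -1479/1637824 ≈ -0.00090303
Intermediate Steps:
o(K) = -K/17 (o(K) = K*(-1/17) = -K/17)
87/(((o(-21) - 149)*(238 + 414))) = 87/(((-1/17*(-21) - 149)*(238 + 414))) = 87/(((21/17 - 149)*652)) = 87/((-2512/17*652)) = 87/(-1637824/17) = 87*(-17/1637824) = -1479/1637824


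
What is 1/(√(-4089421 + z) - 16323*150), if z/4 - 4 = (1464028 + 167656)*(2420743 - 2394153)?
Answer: -489690/1164273116333 - √173541820835/5821365581665 ≈ -4.9216e-7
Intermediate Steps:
z = 173545910256 (z = 16 + 4*((1464028 + 167656)*(2420743 - 2394153)) = 16 + 4*(1631684*26590) = 16 + 4*43386477560 = 16 + 173545910240 = 173545910256)
1/(√(-4089421 + z) - 16323*150) = 1/(√(-4089421 + 173545910256) - 16323*150) = 1/(√173541820835 - 2448450) = 1/(-2448450 + √173541820835)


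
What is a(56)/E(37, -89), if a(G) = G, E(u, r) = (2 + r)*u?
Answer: -56/3219 ≈ -0.017397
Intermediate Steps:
E(u, r) = u*(2 + r)
a(56)/E(37, -89) = 56/((37*(2 - 89))) = 56/((37*(-87))) = 56/(-3219) = 56*(-1/3219) = -56/3219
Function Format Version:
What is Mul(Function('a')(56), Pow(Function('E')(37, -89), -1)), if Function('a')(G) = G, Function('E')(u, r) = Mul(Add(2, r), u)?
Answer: Rational(-56, 3219) ≈ -0.017397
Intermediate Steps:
Function('E')(u, r) = Mul(u, Add(2, r))
Mul(Function('a')(56), Pow(Function('E')(37, -89), -1)) = Mul(56, Pow(Mul(37, Add(2, -89)), -1)) = Mul(56, Pow(Mul(37, -87), -1)) = Mul(56, Pow(-3219, -1)) = Mul(56, Rational(-1, 3219)) = Rational(-56, 3219)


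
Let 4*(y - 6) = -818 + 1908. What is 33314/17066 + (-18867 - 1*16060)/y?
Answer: -586786233/4752881 ≈ -123.46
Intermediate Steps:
y = 557/2 (y = 6 + (-818 + 1908)/4 = 6 + (1/4)*1090 = 6 + 545/2 = 557/2 ≈ 278.50)
33314/17066 + (-18867 - 1*16060)/y = 33314/17066 + (-18867 - 1*16060)/(557/2) = 33314*(1/17066) + (-18867 - 16060)*(2/557) = 16657/8533 - 34927*2/557 = 16657/8533 - 69854/557 = -586786233/4752881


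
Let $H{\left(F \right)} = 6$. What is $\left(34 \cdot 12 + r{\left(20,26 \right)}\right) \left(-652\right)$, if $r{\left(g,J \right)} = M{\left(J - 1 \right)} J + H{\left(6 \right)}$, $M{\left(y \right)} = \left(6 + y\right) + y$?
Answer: $-1219240$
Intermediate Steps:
$M{\left(y \right)} = 6 + 2 y$
$r{\left(g,J \right)} = 6 + J \left(4 + 2 J\right)$ ($r{\left(g,J \right)} = \left(6 + 2 \left(J - 1\right)\right) J + 6 = \left(6 + 2 \left(-1 + J\right)\right) J + 6 = \left(6 + \left(-2 + 2 J\right)\right) J + 6 = \left(4 + 2 J\right) J + 6 = J \left(4 + 2 J\right) + 6 = 6 + J \left(4 + 2 J\right)$)
$\left(34 \cdot 12 + r{\left(20,26 \right)}\right) \left(-652\right) = \left(34 \cdot 12 + \left(6 + 2 \cdot 26 \left(2 + 26\right)\right)\right) \left(-652\right) = \left(408 + \left(6 + 2 \cdot 26 \cdot 28\right)\right) \left(-652\right) = \left(408 + \left(6 + 1456\right)\right) \left(-652\right) = \left(408 + 1462\right) \left(-652\right) = 1870 \left(-652\right) = -1219240$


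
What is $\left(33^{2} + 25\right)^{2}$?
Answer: $1240996$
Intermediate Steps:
$\left(33^{2} + 25\right)^{2} = \left(1089 + 25\right)^{2} = 1114^{2} = 1240996$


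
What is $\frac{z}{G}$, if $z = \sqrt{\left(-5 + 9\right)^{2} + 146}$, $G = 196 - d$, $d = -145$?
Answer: $\frac{9 \sqrt{2}}{341} \approx 0.037325$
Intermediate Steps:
$G = 341$ ($G = 196 - -145 = 196 + 145 = 341$)
$z = 9 \sqrt{2}$ ($z = \sqrt{4^{2} + 146} = \sqrt{16 + 146} = \sqrt{162} = 9 \sqrt{2} \approx 12.728$)
$\frac{z}{G} = \frac{9 \sqrt{2}}{341}$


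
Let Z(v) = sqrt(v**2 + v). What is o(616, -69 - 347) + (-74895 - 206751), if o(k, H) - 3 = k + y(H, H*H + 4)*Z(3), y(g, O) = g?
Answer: -281027 - 832*sqrt(3) ≈ -2.8247e+5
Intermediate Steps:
Z(v) = sqrt(v + v**2)
o(k, H) = 3 + k + 2*H*sqrt(3) (o(k, H) = 3 + (k + H*sqrt(3*(1 + 3))) = 3 + (k + H*sqrt(3*4)) = 3 + (k + H*sqrt(12)) = 3 + (k + H*(2*sqrt(3))) = 3 + (k + 2*H*sqrt(3)) = 3 + k + 2*H*sqrt(3))
o(616, -69 - 347) + (-74895 - 206751) = (3 + 616 + 2*(-69 - 347)*sqrt(3)) + (-74895 - 206751) = (3 + 616 + 2*(-416)*sqrt(3)) - 281646 = (3 + 616 - 832*sqrt(3)) - 281646 = (619 - 832*sqrt(3)) - 281646 = -281027 - 832*sqrt(3)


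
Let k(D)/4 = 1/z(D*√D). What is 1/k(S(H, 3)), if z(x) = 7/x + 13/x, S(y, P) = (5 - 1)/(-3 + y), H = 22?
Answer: 95*√19/8 ≈ 51.762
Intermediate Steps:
S(y, P) = 4/(-3 + y)
z(x) = 20/x
k(D) = D^(3/2)/5 (k(D) = 4/((20/((D*√D)))) = 4/((20/(D^(3/2)))) = 4/((20/D^(3/2))) = 4*(D^(3/2)/20) = D^(3/2)/5)
1/k(S(H, 3)) = 1/((4/(-3 + 22))^(3/2)/5) = 1/((4/19)^(3/2)/5) = 1/((8*√19/361)/5) = 1/(8*√19/1805) = 95*√19/8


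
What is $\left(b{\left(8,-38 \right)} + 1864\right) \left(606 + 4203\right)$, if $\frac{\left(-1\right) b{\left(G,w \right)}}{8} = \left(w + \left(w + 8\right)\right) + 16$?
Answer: $10964520$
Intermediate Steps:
$b{\left(G,w \right)} = -192 - 16 w$ ($b{\left(G,w \right)} = - 8 \left(\left(w + \left(w + 8\right)\right) + 16\right) = - 8 \left(\left(w + \left(8 + w\right)\right) + 16\right) = - 8 \left(\left(8 + 2 w\right) + 16\right) = - 8 \left(24 + 2 w\right) = -192 - 16 w$)
$\left(b{\left(8,-38 \right)} + 1864\right) \left(606 + 4203\right) = \left(\left(-192 - -608\right) + 1864\right) \left(606 + 4203\right) = \left(\left(-192 + 608\right) + 1864\right) 4809 = \left(416 + 1864\right) 4809 = 2280 \cdot 4809 = 10964520$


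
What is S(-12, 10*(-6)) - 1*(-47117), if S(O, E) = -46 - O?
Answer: 47083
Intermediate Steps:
S(-12, 10*(-6)) - 1*(-47117) = (-46 - 1*(-12)) - 1*(-47117) = (-46 + 12) + 47117 = -34 + 47117 = 47083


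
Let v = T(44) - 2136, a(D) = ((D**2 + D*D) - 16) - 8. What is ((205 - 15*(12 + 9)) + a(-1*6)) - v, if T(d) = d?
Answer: 2030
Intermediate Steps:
a(D) = -24 + 2*D**2 (a(D) = ((D**2 + D**2) - 16) - 8 = (2*D**2 - 16) - 8 = (-16 + 2*D**2) - 8 = -24 + 2*D**2)
v = -2092 (v = 44 - 2136 = -2092)
((205 - 15*(12 + 9)) + a(-1*6)) - v = ((205 - 15*(12 + 9)) + (-24 + 2*(-1*6)**2)) - 1*(-2092) = ((205 - 15*21) + (-24 + 2*(-6)**2)) + 2092 = ((205 - 315) + (-24 + 2*36)) + 2092 = (-110 + (-24 + 72)) + 2092 = (-110 + 48) + 2092 = -62 + 2092 = 2030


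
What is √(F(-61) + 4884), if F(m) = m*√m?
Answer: √(4884 - 61*I*√61) ≈ 69.969 - 3.4046*I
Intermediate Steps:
F(m) = m^(3/2)
√(F(-61) + 4884) = √((-61)^(3/2) + 4884) = √(-61*I*√61 + 4884) = √(4884 - 61*I*√61)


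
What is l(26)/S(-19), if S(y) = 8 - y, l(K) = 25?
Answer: 25/27 ≈ 0.92593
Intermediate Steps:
l(26)/S(-19) = 25/(8 - 1*(-19)) = 25/(8 + 19) = 25/27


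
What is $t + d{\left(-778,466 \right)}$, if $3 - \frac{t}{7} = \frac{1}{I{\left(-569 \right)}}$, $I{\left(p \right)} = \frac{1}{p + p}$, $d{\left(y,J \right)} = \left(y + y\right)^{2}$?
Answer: $2429123$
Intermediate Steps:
$d{\left(y,J \right)} = 4 y^{2}$ ($d{\left(y,J \right)} = \left(2 y\right)^{2} = 4 y^{2}$)
$I{\left(p \right)} = \frac{1}{2 p}$
$t = 7987$ ($t = 21 - \frac{7}{\frac{1}{2} \frac{1}{-569}} = 21 - \frac{7}{\frac{1}{2} \left(- \frac{1}{569}\right)} = 21 - \frac{7}{- \frac{1}{1138}} = 21 - -7966 = 21 + 7966 = 7987$)
$t + d{\left(-778,466 \right)} = 7987 + 4 \left(-778\right)^{2} = 7987 + 4 \cdot 605284 = 7987 + 2421136 = 2429123$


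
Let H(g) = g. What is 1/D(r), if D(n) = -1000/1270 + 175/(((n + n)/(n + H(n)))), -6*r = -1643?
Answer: 127/22125 ≈ 0.0057401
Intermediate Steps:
r = 1643/6 (r = -⅙*(-1643) = 1643/6 ≈ 273.83)
D(n) = 22125/127 (D(n) = -1000/1270 + 175/(((n + n)/(n + n))) = -1000*1/1270 + 175/(((2*n)/((2*n)))) = -100/127 + 175/(((2*n)*(1/(2*n)))) = -100/127 + 175/1 = -100/127 + 175*1 = -100/127 + 175 = 22125/127)
1/D(r) = 1/(22125/127) = 127/22125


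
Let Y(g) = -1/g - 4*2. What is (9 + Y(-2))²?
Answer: 9/4 ≈ 2.2500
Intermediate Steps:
Y(g) = -8 - 1/g (Y(g) = -1/g - 8 = -8 - 1/g)
(9 + Y(-2))² = (9 + (-8 - 1/(-2)))² = (9 + (-8 - 1*(-½)))² = (9 + (-8 + ½))² = (9 - 15/2)² = (3/2)² = 9/4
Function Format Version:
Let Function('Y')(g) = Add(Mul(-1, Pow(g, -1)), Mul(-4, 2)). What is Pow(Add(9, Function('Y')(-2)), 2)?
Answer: Rational(9, 4) ≈ 2.2500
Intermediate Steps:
Function('Y')(g) = Add(-8, Mul(-1, Pow(g, -1))) (Function('Y')(g) = Add(Mul(-1, Pow(g, -1)), -8) = Add(-8, Mul(-1, Pow(g, -1))))
Pow(Add(9, Function('Y')(-2)), 2) = Pow(Add(9, Add(-8, Mul(-1, Pow(-2, -1)))), 2) = Pow(Add(9, Add(-8, Mul(-1, Rational(-1, 2)))), 2) = Pow(Add(9, Add(-8, Rational(1, 2))), 2) = Pow(Add(9, Rational(-15, 2)), 2) = Pow(Rational(3, 2), 2) = Rational(9, 4)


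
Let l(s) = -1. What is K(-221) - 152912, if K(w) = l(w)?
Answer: -152913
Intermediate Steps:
K(w) = -1
K(-221) - 152912 = -1 - 152912 = -152913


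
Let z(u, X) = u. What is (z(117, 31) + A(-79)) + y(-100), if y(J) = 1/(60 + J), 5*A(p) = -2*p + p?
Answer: 5311/40 ≈ 132.77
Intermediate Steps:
A(p) = -p/5 (A(p) = (-2*p + p)/5 = (-p)/5 = -p/5)
(z(117, 31) + A(-79)) + y(-100) = (117 - 1/5*(-79)) + 1/(60 - 100) = (117 + 79/5) + 1/(-40) = 664/5 - 1/40 = 5311/40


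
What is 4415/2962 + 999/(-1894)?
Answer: 1350743/1402507 ≈ 0.96309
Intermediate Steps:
4415/2962 + 999/(-1894) = 4415*(1/2962) + 999*(-1/1894) = 4415/2962 - 999/1894 = 1350743/1402507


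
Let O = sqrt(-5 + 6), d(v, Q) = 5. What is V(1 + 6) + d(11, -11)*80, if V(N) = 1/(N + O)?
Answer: 3201/8 ≈ 400.13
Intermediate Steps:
O = 1 (O = sqrt(1) = 1)
V(N) = 1/(1 + N) (V(N) = 1/(N + 1) = 1/(1 + N))
V(1 + 6) + d(11, -11)*80 = 1/(1 + (1 + 6)) + 5*80 = 1/(1 + 7) + 400 = 1/8 + 400 = 3201/8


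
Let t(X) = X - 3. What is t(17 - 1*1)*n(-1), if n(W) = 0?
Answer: 0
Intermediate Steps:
t(X) = -3 + X
t(17 - 1*1)*n(-1) = (-3 + (17 - 1*1))*0 = (-3 + (17 - 1))*0 = (-3 + 16)*0 = 13*0 = 0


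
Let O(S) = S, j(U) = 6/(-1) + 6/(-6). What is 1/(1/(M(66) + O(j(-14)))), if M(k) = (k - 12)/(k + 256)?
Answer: -1100/161 ≈ -6.8323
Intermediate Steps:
j(U) = -7 (j(U) = 6*(-1) + 6*(-⅙) = -6 - 1 = -7)
M(k) = (-12 + k)/(256 + k)
1/(1/(M(66) + O(j(-14)))) = 1/(1/((-12 + 66)/(256 + 66) - 7)) = 1/(1/(54/322 - 7)) = 1/(1/((1/322)*54 - 7)) = 1/(1/(27/161 - 7)) = 1/(1/(-1100/161)) = 1/(-161/1100) = -1100/161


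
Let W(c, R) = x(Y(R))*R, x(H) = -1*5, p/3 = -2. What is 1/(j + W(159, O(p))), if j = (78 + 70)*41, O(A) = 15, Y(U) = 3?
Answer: 1/5993 ≈ 0.00016686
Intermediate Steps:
p = -6 (p = 3*(-2) = -6)
x(H) = -5
j = 6068 (j = 148*41 = 6068)
W(c, R) = -5*R
1/(j + W(159, O(p))) = 1/(6068 - 5*15) = 1/(6068 - 75) = 1/5993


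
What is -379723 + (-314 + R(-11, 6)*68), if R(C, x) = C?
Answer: -380785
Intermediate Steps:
-379723 + (-314 + R(-11, 6)*68) = -379723 + (-314 - 11*68) = -379723 + (-314 - 748) = -379723 - 1062 = -380785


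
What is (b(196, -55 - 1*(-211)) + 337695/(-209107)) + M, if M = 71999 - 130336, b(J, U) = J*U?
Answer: -5805357122/209107 ≈ -27763.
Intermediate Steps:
M = -58337
(b(196, -55 - 1*(-211)) + 337695/(-209107)) + M = (196*(-55 - 1*(-211)) + 337695/(-209107)) - 58337 = (196*(-55 + 211) + 337695*(-1/209107)) - 58337 = (196*156 - 337695/209107) - 58337 = (30576 - 337695/209107) - 58337 = 6393317937/209107 - 58337 = -5805357122/209107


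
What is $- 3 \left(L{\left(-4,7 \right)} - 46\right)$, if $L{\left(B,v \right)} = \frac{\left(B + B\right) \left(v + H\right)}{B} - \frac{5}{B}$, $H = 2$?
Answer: $\frac{321}{4} \approx 80.25$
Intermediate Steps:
$L{\left(B,v \right)} = 4 - \frac{5}{B} + 2 v$ ($L{\left(B,v \right)} = \frac{\left(B + B\right) \left(v + 2\right)}{B} - \frac{5}{B} = \frac{2 B \left(2 + v\right)}{B} - \frac{5}{B} = \left(4 + 2 v\right) - \frac{5}{B} = 4 - \frac{5}{B} + 2 v$)
$- 3 \left(L{\left(-4,7 \right)} - 46\right) = - 3 \left(\left(4 - \frac{5}{-4} + 2 \cdot 7\right) - 46\right) = - 3 \left(\left(4 - - \frac{5}{4} + 14\right) - 46\right) = - 3 \left(\left(4 + \frac{5}{4} + 14\right) - 46\right) = - 3 \left(\frac{77}{4} - 46\right) = \left(-3\right) \left(- \frac{107}{4}\right) = \frac{321}{4}$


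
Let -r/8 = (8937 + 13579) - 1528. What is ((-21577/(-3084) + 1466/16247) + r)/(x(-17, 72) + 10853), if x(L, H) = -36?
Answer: -8412600429529/541993876116 ≈ -15.522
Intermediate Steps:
r = -167904 (r = -8*((8937 + 13579) - 1528) = -8*(22516 - 1528) = -8*20988 = -167904)
((-21577/(-3084) + 1466/16247) + r)/(x(-17, 72) + 10853) = ((-21577/(-3084) + 1466/16247) - 167904)/(-36 + 10853) = ((-21577*(-1/3084) + 1466*(1/16247)) - 167904)/10817 = ((21577/3084 + 1466/16247) - 167904)*(1/10817) = (355082663/50105748 - 167904)*(1/10817) = -8412600429529/50105748*1/10817 = -8412600429529/541993876116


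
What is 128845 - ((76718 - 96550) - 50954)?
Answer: 199631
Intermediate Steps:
128845 - ((76718 - 96550) - 50954) = 128845 - (-19832 - 50954) = 128845 - 1*(-70786) = 128845 + 70786 = 199631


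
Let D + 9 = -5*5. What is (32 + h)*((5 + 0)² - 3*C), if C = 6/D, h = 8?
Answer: 17360/17 ≈ 1021.2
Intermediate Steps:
D = -34 (D = -9 - 5*5 = -9 - 25 = -34)
C = -3/17 (C = 6/(-34) = 6*(-1/34) = -3/17 ≈ -0.17647)
(32 + h)*((5 + 0)² - 3*C) = (32 + 8)*((5 + 0)² - 3*(-3/17)) = 40*(5² + 9/17) = 40*(25 + 9/17) = 40*(434/17) = 17360/17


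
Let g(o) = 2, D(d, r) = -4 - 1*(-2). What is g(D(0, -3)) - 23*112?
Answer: -2574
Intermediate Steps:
D(d, r) = -2 (D(d, r) = -4 + 2 = -2)
g(D(0, -3)) - 23*112 = 2 - 23*112 = 2 - 2576 = -2574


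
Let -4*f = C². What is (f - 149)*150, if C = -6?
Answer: -23700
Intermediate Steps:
f = -9 (f = -¼*(-6)² = -¼*36 = -9)
(f - 149)*150 = (-9 - 149)*150 = -158*150 = -23700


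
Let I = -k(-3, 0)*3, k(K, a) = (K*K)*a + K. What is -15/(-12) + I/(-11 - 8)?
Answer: 59/76 ≈ 0.77632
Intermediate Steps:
k(K, a) = K + a*K**2 (k(K, a) = K**2*a + K = a*K**2 + K = K + a*K**2)
I = 9 (I = -(-3)*(1 - 3*0)*3 = -(-3)*(1 + 0)*3 = -(-3)*3 = -1*(-3)*3 = 3*3 = 9)
-15/(-12) + I/(-11 - 8) = -15/(-12) + 9/(-11 - 8) = -15*(-1/12) + 9/(-19) = 5/4 + 9*(-1/19) = 5/4 - 9/19 = 59/76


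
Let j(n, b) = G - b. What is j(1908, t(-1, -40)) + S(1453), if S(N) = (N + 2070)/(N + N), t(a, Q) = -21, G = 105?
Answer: 369679/2906 ≈ 127.21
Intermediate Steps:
j(n, b) = 105 - b
S(N) = (2070 + N)/(2*N) (S(N) = (2070 + N)/((2*N)) = (2070 + N)*(1/(2*N)) = (2070 + N)/(2*N))
j(1908, t(-1, -40)) + S(1453) = (105 - 1*(-21)) + (½)*(2070 + 1453)/1453 = (105 + 21) + (½)*(1/1453)*3523 = 126 + 3523/2906 = 369679/2906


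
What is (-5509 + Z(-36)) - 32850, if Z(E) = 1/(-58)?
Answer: -2224823/58 ≈ -38359.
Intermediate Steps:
Z(E) = -1/58
(-5509 + Z(-36)) - 32850 = (-5509 - 1/58) - 32850 = -319523/58 - 32850 = -2224823/58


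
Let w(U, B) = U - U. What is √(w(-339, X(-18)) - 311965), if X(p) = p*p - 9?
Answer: I*√311965 ≈ 558.54*I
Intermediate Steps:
X(p) = -9 + p² (X(p) = p² - 9 = -9 + p²)
w(U, B) = 0
√(w(-339, X(-18)) - 311965) = √(0 - 311965) = √(-311965) = I*√311965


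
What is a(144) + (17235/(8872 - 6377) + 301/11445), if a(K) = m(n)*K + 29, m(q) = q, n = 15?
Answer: 1791585787/815865 ≈ 2195.9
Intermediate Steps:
a(K) = 29 + 15*K (a(K) = 15*K + 29 = 29 + 15*K)
a(144) + (17235/(8872 - 6377) + 301/11445) = (29 + 15*144) + (17235/(8872 - 6377) + 301/11445) = (29 + 2160) + (17235/2495 + 301*(1/11445)) = 2189 + (17235*(1/2495) + 43/1635) = 2189 + (3447/499 + 43/1635) = 2189 + 5657302/815865 = 1791585787/815865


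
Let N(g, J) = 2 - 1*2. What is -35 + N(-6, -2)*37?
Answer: -35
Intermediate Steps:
N(g, J) = 0 (N(g, J) = 2 - 2 = 0)
-35 + N(-6, -2)*37 = -35 + 0*37 = -35 + 0 = -35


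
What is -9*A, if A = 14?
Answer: -126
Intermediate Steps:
-9*A = -9*14 = -126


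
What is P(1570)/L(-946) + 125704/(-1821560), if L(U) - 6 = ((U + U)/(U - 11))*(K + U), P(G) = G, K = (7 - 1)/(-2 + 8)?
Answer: -5607774814/6148448085 ≈ -0.91206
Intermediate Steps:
K = 1 (K = 6/6 = 6*(⅙) = 1)
L(U) = 6 + 2*U*(1 + U)/(-11 + U) (L(U) = 6 + ((U + U)/(U - 11))*(1 + U) = 6 + ((2*U)/(-11 + U))*(1 + U) = 6 + (2*U/(-11 + U))*(1 + U) = 6 + 2*U*(1 + U)/(-11 + U))
P(1570)/L(-946) + 125704/(-1821560) = 1570/((2*(-33 + (-946)² + 4*(-946))/(-11 - 946))) + 125704/(-1821560) = 1570/((2*(-33 + 894916 - 3784)/(-957))) + 125704*(-1/1821560) = 1570/((2*(-1/957)*891099)) - 15713/227695 = 1570/(-54006/29) - 15713/227695 = 1570*(-29/54006) - 15713/227695 = -22765/27003 - 15713/227695 = -5607774814/6148448085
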